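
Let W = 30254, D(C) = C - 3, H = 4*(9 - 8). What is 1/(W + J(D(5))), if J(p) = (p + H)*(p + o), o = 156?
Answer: 1/31202 ≈ 3.2049e-5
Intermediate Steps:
H = 4 (H = 4*1 = 4)
D(C) = -3 + C
J(p) = (4 + p)*(156 + p) (J(p) = (p + 4)*(p + 156) = (4 + p)*(156 + p))
1/(W + J(D(5))) = 1/(30254 + (624 + (-3 + 5)² + 160*(-3 + 5))) = 1/(30254 + (624 + 2² + 160*2)) = 1/(30254 + (624 + 4 + 320)) = 1/(30254 + 948) = 1/31202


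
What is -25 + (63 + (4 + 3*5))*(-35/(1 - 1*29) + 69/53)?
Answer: 19531/106 ≈ 184.25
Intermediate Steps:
-25 + (63 + (4 + 3*5))*(-35/(1 - 1*29) + 69/53) = -25 + (63 + (4 + 15))*(-35/(1 - 29) + 69*(1/53)) = -25 + (63 + 19)*(-35/(-28) + 69/53) = -25 + 82*(-35*(-1/28) + 69/53) = -25 + 82*(5/4 + 69/53) = -25 + 82*(541/212) = -25 + 22181/106 = 19531/106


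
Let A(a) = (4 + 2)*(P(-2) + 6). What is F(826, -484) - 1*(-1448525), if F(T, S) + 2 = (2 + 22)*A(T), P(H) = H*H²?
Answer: 1448235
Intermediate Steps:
P(H) = H³
A(a) = -12 (A(a) = (4 + 2)*((-2)³ + 6) = 6*(-8 + 6) = 6*(-2) = -12)
F(T, S) = -290 (F(T, S) = -2 + (2 + 22)*(-12) = -2 + 24*(-12) = -2 - 288 = -290)
F(826, -484) - 1*(-1448525) = -290 - 1*(-1448525) = -290 + 1448525 = 1448235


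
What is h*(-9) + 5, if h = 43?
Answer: -382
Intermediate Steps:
h*(-9) + 5 = 43*(-9) + 5 = -387 + 5 = -382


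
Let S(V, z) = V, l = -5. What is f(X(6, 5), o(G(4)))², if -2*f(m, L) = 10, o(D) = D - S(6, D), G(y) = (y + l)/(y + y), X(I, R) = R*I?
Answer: 25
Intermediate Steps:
X(I, R) = I*R
G(y) = (-5 + y)/(2*y) (G(y) = (y - 5)/(y + y) = (-5 + y)/((2*y)) = (-5 + y)*(1/(2*y)) = (-5 + y)/(2*y))
o(D) = -6 + D (o(D) = D - 1*6 = D - 6 = -6 + D)
f(m, L) = -5 (f(m, L) = -½*10 = -5)
f(X(6, 5), o(G(4)))² = (-5)² = 25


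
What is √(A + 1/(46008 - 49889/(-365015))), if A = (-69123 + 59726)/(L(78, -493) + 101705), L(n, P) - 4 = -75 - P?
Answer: 2*I*√1380580840637100304582871319/245012302248449 ≈ 0.3033*I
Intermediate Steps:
L(n, P) = -71 - P (L(n, P) = 4 + (-75 - P) = -71 - P)
A = -9397/102127 (A = (-69123 + 59726)/((-71 - 1*(-493)) + 101705) = -9397/((-71 + 493) + 101705) = -9397/(422 + 101705) = -9397/102127 ≈ -0.092013)
√(A + 1/(46008 - 49889/(-365015))) = √(-9397/102127 + 1/(46008 - 49889/(-365015))) = √(-9397/102127 + 1/(46008 - 49889*(-1/365015))) = √(-9397/102127 + 1/(46008 + 7127/52145)) = √(-9397/102127 + 1/(2399094287/52145)) = √(-9397/102127 + 52145/2399094287) = √(-22538963602524/245012302248449) = 2*I*√1380580840637100304582871319/245012302248449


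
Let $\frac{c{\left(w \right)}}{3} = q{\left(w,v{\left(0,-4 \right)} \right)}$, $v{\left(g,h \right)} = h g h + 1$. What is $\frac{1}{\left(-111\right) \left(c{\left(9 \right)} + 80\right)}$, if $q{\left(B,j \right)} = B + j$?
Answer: $- \frac{1}{12210} \approx -8.19 \cdot 10^{-5}$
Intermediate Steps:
$v{\left(g,h \right)} = 1 + g h^{2}$ ($v{\left(g,h \right)} = g h h + 1 = g h^{2} + 1 = 1 + g h^{2}$)
$c{\left(w \right)} = 3 + 3 w$ ($c{\left(w \right)} = 3 \left(w + \left(1 + 0 \left(-4\right)^{2}\right)\right) = 3 \left(w + \left(1 + 0 \cdot 16\right)\right) = 3 \left(w + \left(1 + 0\right)\right) = 3 \left(w + 1\right) = 3 \left(1 + w\right) = 3 + 3 w$)
$\frac{1}{\left(-111\right) \left(c{\left(9 \right)} + 80\right)} = \frac{1}{\left(-111\right) \left(\left(3 + 3 \cdot 9\right) + 80\right)} = \frac{1}{\left(-111\right) \left(\left(3 + 27\right) + 80\right)} = \frac{1}{\left(-111\right) \left(30 + 80\right)} = \frac{1}{\left(-111\right) 110} = \frac{1}{-12210} = - \frac{1}{12210}$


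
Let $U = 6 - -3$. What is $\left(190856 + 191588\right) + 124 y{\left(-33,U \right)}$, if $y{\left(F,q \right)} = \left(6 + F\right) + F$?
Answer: $375004$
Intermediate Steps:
$U = 9$ ($U = 6 + 3 = 9$)
$y{\left(F,q \right)} = 6 + 2 F$
$\left(190856 + 191588\right) + 124 y{\left(-33,U \right)} = \left(190856 + 191588\right) + 124 \left(6 + 2 \left(-33\right)\right) = 382444 + 124 \left(6 - 66\right) = 382444 + 124 \left(-60\right) = 382444 - 7440 = 375004$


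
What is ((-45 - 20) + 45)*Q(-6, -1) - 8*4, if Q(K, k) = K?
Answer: 88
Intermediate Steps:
((-45 - 20) + 45)*Q(-6, -1) - 8*4 = ((-45 - 20) + 45)*(-6) - 8*4 = (-65 + 45)*(-6) - 32 = -20*(-6) - 32 = 120 - 32 = 88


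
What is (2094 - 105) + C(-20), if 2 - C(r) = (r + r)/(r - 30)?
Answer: 9951/5 ≈ 1990.2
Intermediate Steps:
C(r) = 2 - 2*r/(-30 + r) (C(r) = 2 - (r + r)/(r - 30) = 2 - 2*r/(-30 + r))
(2094 - 105) + C(-20) = (2094 - 105) - 60/(-30 - 20) = 1989 - 60/(-50) = 1989 - 60*(-1/50) = 1989 + 6/5 = 9951/5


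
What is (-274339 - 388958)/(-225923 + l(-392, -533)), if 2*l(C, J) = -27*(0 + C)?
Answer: 663297/220631 ≈ 3.0064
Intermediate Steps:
l(C, J) = -27*C/2 (l(C, J) = (-27*(0 + C))/2 = (-27*C)/2 = -27*C/2)
(-274339 - 388958)/(-225923 + l(-392, -533)) = (-274339 - 388958)/(-225923 - 27/2*(-392)) = -663297/(-225923 + 5292) = -663297/(-220631) = -663297*(-1/220631) = 663297/220631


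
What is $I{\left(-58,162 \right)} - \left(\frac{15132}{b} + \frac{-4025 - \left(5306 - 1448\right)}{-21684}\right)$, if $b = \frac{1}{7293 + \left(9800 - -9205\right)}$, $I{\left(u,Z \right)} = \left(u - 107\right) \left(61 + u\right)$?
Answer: $- \frac{8628970671287}{21684} \approx -3.9794 \cdot 10^{8}$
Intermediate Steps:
$I{\left(u,Z \right)} = \left(-107 + u\right) \left(61 + u\right)$
$b = \frac{1}{26298}$ ($b = \frac{1}{7293 + \left(9800 + 9205\right)} = \frac{1}{7293 + 19005} = \frac{1}{26298} \approx 3.8026 \cdot 10^{-5}$)
$I{\left(-58,162 \right)} - \left(\frac{15132}{b} + \frac{-4025 - \left(5306 - 1448\right)}{-21684}\right) = \left(-6527 + \left(-58\right)^{2} - -2668\right) - \left(15132 \frac{1}{\frac{1}{26298}} + \frac{-4025 - \left(5306 - 1448\right)}{-21684}\right) = \left(-6527 + 3364 + 2668\right) - \left(15132 \cdot 26298 + \left(-4025 - 3858\right) \left(- \frac{1}{21684}\right)\right) = -495 - \left(397941336 + \left(-4025 - 3858\right) \left(- \frac{1}{21684}\right)\right) = -495 - \left(397941336 - - \frac{7883}{21684}\right) = -495 - \left(397941336 + \frac{7883}{21684}\right) = -495 - \frac{8628959937707}{21684} = - \frac{8628970671287}{21684}$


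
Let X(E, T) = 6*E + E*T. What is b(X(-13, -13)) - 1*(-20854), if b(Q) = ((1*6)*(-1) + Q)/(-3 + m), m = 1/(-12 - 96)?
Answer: 1353674/65 ≈ 20826.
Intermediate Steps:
m = -1/108 (m = 1/(-108) = -1/108 ≈ -0.0092593)
b(Q) = 648/325 - 108*Q/325 (b(Q) = ((1*6)*(-1) + Q)/(-3 - 1/108) = (6*(-1) + Q)/(-325/108) = (-6 + Q)*(-108/325) = 648/325 - 108*Q/325)
b(X(-13, -13)) - 1*(-20854) = (648/325 - (-108)*(6 - 13)/25) - 1*(-20854) = (648/325 - (-108)*(-7)/25) + 20854 = (648/325 - 108/325*91) + 20854 = (648/325 - 756/25) + 20854 = -1836/65 + 20854 = 1353674/65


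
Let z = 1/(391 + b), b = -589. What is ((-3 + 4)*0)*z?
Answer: 0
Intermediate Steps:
z = -1/198 (z = 1/(391 - 589) = 1/(-198) = -1/198 ≈ -0.0050505)
((-3 + 4)*0)*z = ((-3 + 4)*0)*(-1/198) = (1*0)*(-1/198) = 0*(-1/198) = 0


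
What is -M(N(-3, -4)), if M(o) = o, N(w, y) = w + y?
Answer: 7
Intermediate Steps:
-M(N(-3, -4)) = -(-3 - 4) = -1*(-7) = 7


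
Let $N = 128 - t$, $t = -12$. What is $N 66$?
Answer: $9240$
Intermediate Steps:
$N = 140$ ($N = 128 - -12 = 128 + 12 = 140$)
$N 66 = 140 \cdot 66 = 9240$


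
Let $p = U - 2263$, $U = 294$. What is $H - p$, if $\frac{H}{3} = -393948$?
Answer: $-1179875$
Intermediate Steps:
$H = -1181844$ ($H = 3 \left(-393948\right) = -1181844$)
$p = -1969$ ($p = 294 - 2263 = -1969$)
$H - p = -1181844 - -1969 = -1181844 + 1969 = -1179875$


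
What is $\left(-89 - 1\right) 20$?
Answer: $-1800$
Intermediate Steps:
$\left(-89 - 1\right) 20 = \left(-90\right) 20 = -1800$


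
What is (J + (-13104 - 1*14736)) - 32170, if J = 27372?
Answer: -32638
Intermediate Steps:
(J + (-13104 - 1*14736)) - 32170 = (27372 + (-13104 - 1*14736)) - 32170 = (27372 + (-13104 - 14736)) - 32170 = (27372 - 27840) - 32170 = -468 - 32170 = -32638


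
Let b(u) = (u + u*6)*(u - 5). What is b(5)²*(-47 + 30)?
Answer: 0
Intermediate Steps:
b(u) = 7*u*(-5 + u) (b(u) = (u + 6*u)*(-5 + u) = (7*u)*(-5 + u) = 7*u*(-5 + u))
b(5)²*(-47 + 30) = (7*5*(-5 + 5))²*(-47 + 30) = (7*5*0)²*(-17) = 0²*(-17) = 0*(-17) = 0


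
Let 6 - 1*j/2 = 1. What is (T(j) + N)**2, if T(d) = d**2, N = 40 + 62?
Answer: 40804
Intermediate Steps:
N = 102
j = 10 (j = 12 - 2*1 = 12 - 2 = 10)
(T(j) + N)**2 = (10**2 + 102)**2 = (100 + 102)**2 = 202**2 = 40804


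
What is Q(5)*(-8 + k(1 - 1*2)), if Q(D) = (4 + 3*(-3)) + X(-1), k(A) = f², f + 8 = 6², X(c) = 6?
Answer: 776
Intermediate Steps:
f = 28 (f = -8 + 6² = -8 + 36 = 28)
k(A) = 784 (k(A) = 28² = 784)
Q(D) = 1 (Q(D) = (4 + 3*(-3)) + 6 = (4 - 9) + 6 = -5 + 6 = 1)
Q(5)*(-8 + k(1 - 1*2)) = 1*(-8 + 784) = 1*776 = 776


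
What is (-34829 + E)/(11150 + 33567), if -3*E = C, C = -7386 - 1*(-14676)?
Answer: -37259/44717 ≈ -0.83322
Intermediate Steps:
C = 7290 (C = -7386 + 14676 = 7290)
E = -2430 (E = -⅓*7290 = -2430)
(-34829 + E)/(11150 + 33567) = (-34829 - 2430)/(11150 + 33567) = -37259/44717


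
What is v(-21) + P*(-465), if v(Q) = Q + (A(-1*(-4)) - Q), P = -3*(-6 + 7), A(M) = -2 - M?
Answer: 1389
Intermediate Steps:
P = -3 (P = -3*1 = -3)
v(Q) = -6 (v(Q) = Q + ((-2 - (-1)*(-4)) - Q) = Q + ((-2 - 1*4) - Q) = Q + ((-2 - 4) - Q) = Q + (-6 - Q) = -6)
v(-21) + P*(-465) = -6 - 3*(-465) = -6 + 1395 = 1389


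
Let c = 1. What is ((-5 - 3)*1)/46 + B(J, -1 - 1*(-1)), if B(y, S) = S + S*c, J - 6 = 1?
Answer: -4/23 ≈ -0.17391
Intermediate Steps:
J = 7 (J = 6 + 1 = 7)
B(y, S) = 2*S (B(y, S) = S + S*1 = S + S = 2*S)
((-5 - 3)*1)/46 + B(J, -1 - 1*(-1)) = ((-5 - 3)*1)/46 + 2*(-1 - 1*(-1)) = (-8*1)/46 + 2*(-1 + 1) = (1/46)*(-8) + 2*0 = -4/23 + 0 = -4/23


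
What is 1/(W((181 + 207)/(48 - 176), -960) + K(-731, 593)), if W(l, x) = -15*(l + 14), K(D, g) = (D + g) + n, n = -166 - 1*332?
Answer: -32/25617 ≈ -0.0012492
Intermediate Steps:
n = -498 (n = -166 - 332 = -498)
K(D, g) = -498 + D + g (K(D, g) = (D + g) - 498 = -498 + D + g)
W(l, x) = -210 - 15*l (W(l, x) = -15*(14 + l) = -210 - 15*l)
1/(W((181 + 207)/(48 - 176), -960) + K(-731, 593)) = 1/((-210 - 15*(181 + 207)/(48 - 176)) + (-498 - 731 + 593)) = 1/((-210 - 5820/(-128)) - 636) = 1/((-210 - 5820*(-1)/128) - 636) = 1/((-210 - 15*(-97/32)) - 636) = 1/((-210 + 1455/32) - 636) = 1/(-5265/32 - 636) = 1/(-25617/32) = -32/25617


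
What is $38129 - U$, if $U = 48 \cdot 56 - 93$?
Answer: $35534$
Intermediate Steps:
$U = 2595$ ($U = 2688 - 93 = 2595$)
$38129 - U = 38129 - 2595 = 35534$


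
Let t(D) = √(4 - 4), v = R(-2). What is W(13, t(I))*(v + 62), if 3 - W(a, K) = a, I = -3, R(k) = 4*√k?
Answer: -620 - 40*I*√2 ≈ -620.0 - 56.569*I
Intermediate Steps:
v = 4*I*√2 (v = 4*√(-2) = 4*(I*√2) = 4*I*√2 ≈ 5.6569*I)
t(D) = 0 (t(D) = √0 = 0)
W(a, K) = 3 - a
W(13, t(I))*(v + 62) = (3 - 1*13)*(4*I*√2 + 62) = (3 - 13)*(62 + 4*I*√2) = -10*(62 + 4*I*√2) = -620 - 40*I*√2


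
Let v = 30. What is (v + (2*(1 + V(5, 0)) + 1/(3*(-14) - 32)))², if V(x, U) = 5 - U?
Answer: 9653449/5476 ≈ 1762.9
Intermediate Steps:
(v + (2*(1 + V(5, 0)) + 1/(3*(-14) - 32)))² = (30 + (2*(1 + (5 - 1*0)) + 1/(3*(-14) - 32)))² = (30 + (2*(1 + (5 + 0)) + 1/(-42 - 32)))² = (30 + (2*(1 + 5) + 1/(-74)))² = (30 + (2*6 - 1/74))² = (30 + (12 - 1/74))² = (30 + 887/74)² = (3107/74)² = 9653449/5476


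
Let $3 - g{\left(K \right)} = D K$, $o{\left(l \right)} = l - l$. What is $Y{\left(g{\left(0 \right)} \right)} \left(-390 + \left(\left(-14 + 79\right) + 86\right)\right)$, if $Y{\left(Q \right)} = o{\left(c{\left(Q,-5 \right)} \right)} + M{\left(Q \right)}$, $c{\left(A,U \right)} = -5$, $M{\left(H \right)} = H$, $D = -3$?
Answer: $-717$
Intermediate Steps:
$o{\left(l \right)} = 0$
$g{\left(K \right)} = 3 + 3 K$ ($g{\left(K \right)} = 3 - - 3 K = 3 + 3 K$)
$Y{\left(Q \right)} = Q$ ($Y{\left(Q \right)} = 0 + Q = Q$)
$Y{\left(g{\left(0 \right)} \right)} \left(-390 + \left(\left(-14 + 79\right) + 86\right)\right) = \left(3 + 3 \cdot 0\right) \left(-390 + \left(\left(-14 + 79\right) + 86\right)\right) = \left(3 + 0\right) \left(-390 + \left(65 + 86\right)\right) = 3 \left(-390 + 151\right) = 3 \left(-239\right) = -717$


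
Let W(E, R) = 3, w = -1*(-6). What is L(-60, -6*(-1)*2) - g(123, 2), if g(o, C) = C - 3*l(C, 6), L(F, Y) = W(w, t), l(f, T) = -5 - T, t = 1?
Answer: -32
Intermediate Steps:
w = 6
L(F, Y) = 3
g(o, C) = 33 + C (g(o, C) = C - 3*(-5 - 1*6) = C - 3*(-5 - 6) = C - 3*(-11) = C + 33 = 33 + C)
L(-60, -6*(-1)*2) - g(123, 2) = 3 - (33 + 2) = 3 - 1*35 = 3 - 35 = -32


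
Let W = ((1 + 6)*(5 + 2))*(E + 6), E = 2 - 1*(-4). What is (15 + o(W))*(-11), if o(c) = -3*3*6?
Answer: 429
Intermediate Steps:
E = 6 (E = 2 + 4 = 6)
W = 588 (W = ((1 + 6)*(5 + 2))*(6 + 6) = (7*7)*12 = 49*12 = 588)
o(c) = -54 (o(c) = -9*6 = -54)
(15 + o(W))*(-11) = (15 - 54)*(-11) = -39*(-11) = 429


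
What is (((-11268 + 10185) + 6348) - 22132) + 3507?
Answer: -13360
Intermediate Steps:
(((-11268 + 10185) + 6348) - 22132) + 3507 = ((-1083 + 6348) - 22132) + 3507 = (5265 - 22132) + 3507 = -16867 + 3507 = -13360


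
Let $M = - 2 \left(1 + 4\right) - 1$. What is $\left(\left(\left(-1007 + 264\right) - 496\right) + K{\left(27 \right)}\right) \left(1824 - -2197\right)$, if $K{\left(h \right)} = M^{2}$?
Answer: $-4495478$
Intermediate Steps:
$M = -11$ ($M = \left(-2\right) 5 - 1 = -10 - 1 = -11$)
$K{\left(h \right)} = 121$ ($K{\left(h \right)} = \left(-11\right)^{2} = 121$)
$\left(\left(\left(-1007 + 264\right) - 496\right) + K{\left(27 \right)}\right) \left(1824 - -2197\right) = \left(\left(\left(-1007 + 264\right) - 496\right) + 121\right) \left(1824 - -2197\right) = \left(\left(-743 - 496\right) + 121\right) \left(1824 + \left(-199 + 2396\right)\right) = \left(-1239 + 121\right) \left(1824 + 2197\right) = \left(-1118\right) 4021 = -4495478$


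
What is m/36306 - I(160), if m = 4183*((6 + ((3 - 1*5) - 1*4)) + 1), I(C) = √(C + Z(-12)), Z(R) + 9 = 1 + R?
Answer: 4183/36306 - 2*√35 ≈ -11.717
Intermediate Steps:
Z(R) = -8 + R (Z(R) = -9 + (1 + R) = -8 + R)
I(C) = √(-20 + C) (I(C) = √(C + (-8 - 12)) = √(C - 20) = √(-20 + C))
m = 4183 (m = 4183*((6 + ((3 - 5) - 4)) + 1) = 4183*((6 + (-2 - 4)) + 1) = 4183*((6 - 6) + 1) = 4183*(0 + 1) = 4183*1 = 4183)
m/36306 - I(160) = 4183/36306 - √(-20 + 160) = 4183*(1/36306) - √140 = 4183/36306 - 2*√35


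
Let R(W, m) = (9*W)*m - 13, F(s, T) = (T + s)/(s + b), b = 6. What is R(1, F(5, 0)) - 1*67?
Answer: -835/11 ≈ -75.909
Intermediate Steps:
F(s, T) = (T + s)/(6 + s) (F(s, T) = (T + s)/(s + 6) = (T + s)/(6 + s))
R(W, m) = -13 + 9*W*m (R(W, m) = 9*W*m - 13 = -13 + 9*W*m)
R(1, F(5, 0)) - 1*67 = (-13 + 9*1*((0 + 5)/(6 + 5))) - 1*67 = (-13 + 9*1*(5/11)) - 67 = (-13 + 45/11) - 67 = -98/11 - 67 = -835/11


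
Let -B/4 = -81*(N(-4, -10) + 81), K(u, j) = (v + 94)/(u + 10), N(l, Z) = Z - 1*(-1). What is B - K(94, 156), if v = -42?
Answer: 46655/2 ≈ 23328.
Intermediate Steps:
N(l, Z) = 1 + Z (N(l, Z) = Z + 1 = 1 + Z)
K(u, j) = 52/(10 + u) (K(u, j) = (-42 + 94)/(u + 10) = 52/(10 + u))
B = 23328 (B = -(-324)*((1 - 10) + 81) = -(-324)*(-9 + 81) = -(-324)*72 = -4*(-5832) = 23328)
B - K(94, 156) = 23328 - 52/(10 + 94) = 23328 - 52/104 = 23328 - 1*½ = 23328 - ½ = 46655/2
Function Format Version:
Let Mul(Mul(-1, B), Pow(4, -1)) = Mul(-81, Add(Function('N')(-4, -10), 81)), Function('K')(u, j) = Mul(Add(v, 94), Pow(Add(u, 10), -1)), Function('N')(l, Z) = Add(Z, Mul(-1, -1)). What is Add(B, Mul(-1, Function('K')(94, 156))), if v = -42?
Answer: Rational(46655, 2) ≈ 23328.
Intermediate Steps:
Function('N')(l, Z) = Add(1, Z) (Function('N')(l, Z) = Add(Z, 1) = Add(1, Z))
Function('K')(u, j) = Mul(52, Pow(Add(10, u), -1)) (Function('K')(u, j) = Mul(Add(-42, 94), Pow(Add(u, 10), -1)) = Mul(52, Pow(Add(10, u), -1)))
B = 23328 (B = Mul(-4, Mul(-81, Add(Add(1, -10), 81))) = Mul(-4, Mul(-81, Add(-9, 81))) = Mul(-4, Mul(-81, 72)) = Mul(-4, -5832) = 23328)
Add(B, Mul(-1, Function('K')(94, 156))) = Add(23328, Mul(-1, Mul(52, Pow(Add(10, 94), -1)))) = Add(23328, Mul(-1, Mul(52, Pow(104, -1)))) = Add(23328, Mul(-1, Mul(52, Rational(1, 104)))) = Add(23328, Mul(-1, Rational(1, 2))) = Add(23328, Rational(-1, 2)) = Rational(46655, 2)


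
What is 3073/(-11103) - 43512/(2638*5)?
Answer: -261823303/73224285 ≈ -3.5756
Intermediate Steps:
3073/(-11103) - 43512/(2638*5) = 3073*(-1/11103) - 43512/13190 = -3073/11103 - 43512*1/13190 = -3073/11103 - 21756/6595 = -261823303/73224285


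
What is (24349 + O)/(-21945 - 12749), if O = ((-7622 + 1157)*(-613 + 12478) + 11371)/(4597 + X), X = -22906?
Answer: -522501695/635212446 ≈ -0.82256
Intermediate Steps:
O = 76695854/18309 (O = ((-7622 + 1157)*(-613 + 12478) + 11371)/(4597 - 22906) = (-6465*11865 + 11371)/(-18309) = (-76707225 + 11371)*(-1/18309) = -76695854*(-1/18309) = 76695854/18309 ≈ 4189.0)
(24349 + O)/(-21945 - 12749) = (24349 + 76695854/18309)/(-21945 - 12749) = (522501695/18309)/(-34694) = (522501695/18309)*(-1/34694) = -522501695/635212446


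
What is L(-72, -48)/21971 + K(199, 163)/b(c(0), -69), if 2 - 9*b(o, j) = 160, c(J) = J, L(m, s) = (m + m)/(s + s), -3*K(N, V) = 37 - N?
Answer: -10677669/3471418 ≈ -3.0759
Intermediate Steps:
K(N, V) = -37/3 + N/3 (K(N, V) = -(37 - N)/3 = -37/3 + N/3)
L(m, s) = m/s (L(m, s) = (2*m)/((2*s)) = (2*m)*(1/(2*s)) = m/s)
b(o, j) = -158/9 (b(o, j) = 2/9 - 1/9*160 = 2/9 - 160/9 = -158/9)
L(-72, -48)/21971 + K(199, 163)/b(c(0), -69) = -72/(-48)/21971 + (-37/3 + (1/3)*199)/(-158/9) = -72*(-1/48)*(1/21971) + (-37/3 + 199/3)*(-9/158) = (3/2)*(1/21971) + 54*(-9/158) = 3/43942 - 243/79 = -10677669/3471418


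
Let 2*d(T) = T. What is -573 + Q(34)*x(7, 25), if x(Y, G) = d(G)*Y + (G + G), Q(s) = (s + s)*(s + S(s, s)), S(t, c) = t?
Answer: 635227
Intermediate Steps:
d(T) = T/2
Q(s) = 4*s² (Q(s) = (s + s)*(s + s) = (2*s)*(2*s) = 4*s²)
x(Y, G) = 2*G + G*Y/2 (x(Y, G) = (G/2)*Y + (G + G) = G*Y/2 + 2*G = 2*G + G*Y/2)
-573 + Q(34)*x(7, 25) = -573 + (4*34²)*((½)*25*(4 + 7)) = -573 + (4*1156)*((½)*25*11) = -573 + 4624*(275/2) = -573 + 635800 = 635227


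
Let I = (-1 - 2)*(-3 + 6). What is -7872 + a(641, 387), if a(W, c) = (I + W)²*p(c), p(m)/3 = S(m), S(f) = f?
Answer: 463723392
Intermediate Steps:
I = -9 (I = -3*3 = -9)
p(m) = 3*m
a(W, c) = 3*c*(-9 + W)² (a(W, c) = (-9 + W)²*(3*c) = 3*c*(-9 + W)²)
-7872 + a(641, 387) = -7872 + 3*387*(-9 + 641)² = -7872 + 3*387*632² = -7872 + 3*387*399424 = -7872 + 463731264 = 463723392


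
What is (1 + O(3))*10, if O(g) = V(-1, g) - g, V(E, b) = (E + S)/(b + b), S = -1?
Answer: -70/3 ≈ -23.333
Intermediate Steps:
V(E, b) = (-1 + E)/(2*b) (V(E, b) = (E - 1)/(b + b) = (-1 + E)/((2*b)) = (-1 + E)*(1/(2*b)) = (-1 + E)/(2*b))
O(g) = -g - 1/g (O(g) = (-1 - 1)/(2*g) - g = (½)*(-2)/g - g = -1/g - g = -g - 1/g)
(1 + O(3))*10 = (1 + (-1*3 - 1/3))*10 = (1 + (-3 - 1*⅓))*10 = (1 + (-3 - ⅓))*10 = (1 - 10/3)*10 = -7/3*10 = -70/3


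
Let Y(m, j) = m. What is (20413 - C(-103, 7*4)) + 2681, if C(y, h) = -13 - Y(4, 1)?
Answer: 23111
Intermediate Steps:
C(y, h) = -17 (C(y, h) = -13 - 1*4 = -13 - 4 = -17)
(20413 - C(-103, 7*4)) + 2681 = (20413 - 1*(-17)) + 2681 = (20413 + 17) + 2681 = 20430 + 2681 = 23111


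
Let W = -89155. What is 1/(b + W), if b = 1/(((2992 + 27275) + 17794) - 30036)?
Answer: -18025/1607018874 ≈ -1.1216e-5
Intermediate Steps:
b = 1/18025 (b = 1/((30267 + 17794) - 30036) = 1/(48061 - 30036) = 1/18025 ≈ 5.5478e-5)
1/(b + W) = 1/(1/18025 - 89155) = 1/(-1607018874/18025) = -18025/1607018874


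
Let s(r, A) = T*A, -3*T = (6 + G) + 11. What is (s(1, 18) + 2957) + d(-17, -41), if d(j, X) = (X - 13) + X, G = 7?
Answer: 2718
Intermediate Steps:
d(j, X) = -13 + 2*X (d(j, X) = (-13 + X) + X = -13 + 2*X)
T = -8 (T = -((6 + 7) + 11)/3 = -(13 + 11)/3 = -1/3*24 = -8)
s(r, A) = -8*A
(s(1, 18) + 2957) + d(-17, -41) = (-8*18 + 2957) + (-13 + 2*(-41)) = (-144 + 2957) + (-13 - 82) = 2813 - 95 = 2718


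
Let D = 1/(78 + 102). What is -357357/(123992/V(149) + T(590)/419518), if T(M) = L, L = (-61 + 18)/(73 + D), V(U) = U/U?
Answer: -985034207940783/341776882807978 ≈ -2.8821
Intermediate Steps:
D = 1/180 ≈ 0.0055556
V(U) = 1
L = -7740/13141 (L = (-61 + 18)/(73 + 1/180) = -43/13141/180 = -43*180/13141 = -7740/13141 ≈ -0.58900)
T(M) = -7740/13141
-357357/(123992/V(149) + T(590)/419518) = -357357/(123992/1 - 7740/13141/419518) = -357357/(123992*1 - 7740/13141*1/419518) = -357357/(123992 - 3870/2756443019) = -357357/341776882807978/2756443019 = -357357*2756443019/341776882807978 = -985034207940783/341776882807978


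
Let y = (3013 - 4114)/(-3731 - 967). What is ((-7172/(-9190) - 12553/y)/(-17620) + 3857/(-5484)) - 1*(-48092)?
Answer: 1959245587514970083/40737553032300 ≈ 48094.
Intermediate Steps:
y = 367/1566 (y = -1101/(-4698) = -1101*(-1/4698) = 367/1566 ≈ 0.23435)
((-7172/(-9190) - 12553/y)/(-17620) + 3857/(-5484)) - 1*(-48092) = ((-7172/(-9190) - 12553/367/1566)/(-17620) + 3857/(-5484)) - 1*(-48092) = ((-7172*(-1/9190) - 12553*1566/367)*(-1/17620) + 3857*(-1/5484)) + 48092 = ((3586/4595 - 19657998/367)*(-1/17620) - 3857/5484) + 48092 = (-90327184748/1686365*(-1/17620) - 3857/5484) + 48092 = (22581796187/7428437825 - 3857/5484) + 48092 = 95187085598483/40737553032300 + 48092 = 1959245587514970083/40737553032300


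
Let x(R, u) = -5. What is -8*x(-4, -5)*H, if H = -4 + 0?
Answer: -160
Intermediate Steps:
H = -4
-8*x(-4, -5)*H = -8*(-5)*(-4) = -(-40)*(-4) = -1*160 = -160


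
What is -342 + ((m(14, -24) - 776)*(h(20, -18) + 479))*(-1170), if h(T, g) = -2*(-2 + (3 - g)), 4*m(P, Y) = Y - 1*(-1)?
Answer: 806718411/2 ≈ 4.0336e+8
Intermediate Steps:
m(P, Y) = ¼ + Y/4 (m(P, Y) = (Y - 1*(-1))/4 = (Y + 1)/4 = (1 + Y)/4 = ¼ + Y/4)
h(T, g) = -2 + 2*g (h(T, g) = -2*(1 - g) = -2 + 2*g)
-342 + ((m(14, -24) - 776)*(h(20, -18) + 479))*(-1170) = -342 + (((¼ + (¼)*(-24)) - 776)*((-2 + 2*(-18)) + 479))*(-1170) = -342 + (((¼ - 6) - 776)*((-2 - 36) + 479))*(-1170) = -342 + ((-23/4 - 776)*(-38 + 479))*(-1170) = -342 - 3127/4*441*(-1170) = -342 - 1379007/4*(-1170) = -342 + 806719095/2 = 806718411/2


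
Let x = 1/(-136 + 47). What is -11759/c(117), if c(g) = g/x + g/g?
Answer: 11759/10412 ≈ 1.1294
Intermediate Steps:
x = -1/89 (x = 1/(-89) = -1/89 ≈ -0.011236)
c(g) = 1 - 89*g (c(g) = g/(-1/89) + g/g = g*(-89) + 1 = -89*g + 1 = 1 - 89*g)
-11759/c(117) = -11759/(1 - 89*117) = -11759/(1 - 10413) = -11759/(-10412) = -11759*(-1/10412) = 11759/10412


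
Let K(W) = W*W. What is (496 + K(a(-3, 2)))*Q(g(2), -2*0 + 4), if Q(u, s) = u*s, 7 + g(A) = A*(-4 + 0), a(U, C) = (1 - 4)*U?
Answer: -34620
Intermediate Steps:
a(U, C) = -3*U
g(A) = -7 - 4*A (g(A) = -7 + A*(-4 + 0) = -7 + A*(-4) = -7 - 4*A)
Q(u, s) = s*u
K(W) = W²
(496 + K(a(-3, 2)))*Q(g(2), -2*0 + 4) = (496 + (-3*(-3))²)*((-2*0 + 4)*(-7 - 4*2)) = (496 + 9²)*((0 + 4)*(-7 - 8)) = (496 + 81)*(4*(-15)) = 577*(-60) = -34620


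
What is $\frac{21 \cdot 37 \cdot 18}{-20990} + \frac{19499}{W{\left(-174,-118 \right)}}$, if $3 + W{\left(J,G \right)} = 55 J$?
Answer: $- \frac{271585994}{100468635} \approx -2.7032$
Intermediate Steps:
$W{\left(J,G \right)} = -3 + 55 J$
$\frac{21 \cdot 37 \cdot 18}{-20990} + \frac{19499}{W{\left(-174,-118 \right)}} = \frac{21 \cdot 37 \cdot 18}{-20990} + \frac{19499}{-3 + 55 \left(-174\right)} = 777 \cdot 18 \left(- \frac{1}{20990}\right) + \frac{19499}{-3 - 9570} = 13986 \left(- \frac{1}{20990}\right) + \frac{19499}{-9573} = - \frac{6993}{10495} + 19499 \left(- \frac{1}{9573}\right) = - \frac{6993}{10495} - \frac{19499}{9573} = - \frac{271585994}{100468635}$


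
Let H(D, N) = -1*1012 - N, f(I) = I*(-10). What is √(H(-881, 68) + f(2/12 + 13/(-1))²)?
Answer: √138505/3 ≈ 124.05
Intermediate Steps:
f(I) = -10*I
H(D, N) = -1012 - N
√(H(-881, 68) + f(2/12 + 13/(-1))²) = √((-1012 - 1*68) + (-10*(2/12 + 13/(-1)))²) = √((-1012 - 68) + (-10*(2*(1/12) + 13*(-1)))²) = √(-1080 + (-10*(⅙ - 13))²) = √(-1080 + (-10*(-77/6))²) = √(-1080 + (385/3)²) = √(-1080 + 148225/9) = √(138505/9) = √138505/3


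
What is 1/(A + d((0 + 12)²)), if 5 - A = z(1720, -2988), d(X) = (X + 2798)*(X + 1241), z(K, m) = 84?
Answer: 1/4074591 ≈ 2.4542e-7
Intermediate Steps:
d(X) = (1241 + X)*(2798 + X) (d(X) = (2798 + X)*(1241 + X) = (1241 + X)*(2798 + X))
A = -79 (A = 5 - 1*84 = 5 - 84 = -79)
1/(A + d((0 + 12)²)) = 1/(-79 + (3472318 + ((0 + 12)²)² + 4039*(0 + 12)²)) = 1/(-79 + (3472318 + (12²)² + 4039*12²)) = 1/(-79 + (3472318 + 144² + 4039*144)) = 1/(-79 + (3472318 + 20736 + 581616)) = 1/(-79 + 4074670) = 1/4074591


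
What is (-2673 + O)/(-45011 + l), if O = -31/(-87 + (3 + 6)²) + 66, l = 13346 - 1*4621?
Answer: 15611/217716 ≈ 0.071704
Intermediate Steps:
l = 8725 (l = 13346 - 4621 = 8725)
O = 427/6 (O = -31/(-87 + 9²) + 66 = -31/(-87 + 81) + 66 = -31/(-6) + 66 = -31*(-⅙) + 66 = 31/6 + 66 = 427/6 ≈ 71.167)
(-2673 + O)/(-45011 + l) = (-2673 + 427/6)/(-45011 + 8725) = -15611/6/(-36286) = -15611/6*(-1/36286) = 15611/217716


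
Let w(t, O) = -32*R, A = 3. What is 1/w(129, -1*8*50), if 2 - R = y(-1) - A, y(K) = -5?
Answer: -1/320 ≈ -0.0031250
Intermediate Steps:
R = 10 (R = 2 - (-5 - 1*3) = 2 - (-5 - 3) = 2 - 1*(-8) = 2 + 8 = 10)
w(t, O) = -320 (w(t, O) = -32*10 = -320)
1/w(129, -1*8*50) = 1/(-320) = -1/320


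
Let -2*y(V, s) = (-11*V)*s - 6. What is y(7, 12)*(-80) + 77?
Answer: -37123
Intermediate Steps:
y(V, s) = 3 + 11*V*s/2 (y(V, s) = -((-11*V)*s - 6)/2 = -(-11*V*s - 6)/2 = -(-6 - 11*V*s)/2 = 3 + 11*V*s/2)
y(7, 12)*(-80) + 77 = (3 + (11/2)*7*12)*(-80) + 77 = (3 + 462)*(-80) + 77 = 465*(-80) + 77 = -37200 + 77 = -37123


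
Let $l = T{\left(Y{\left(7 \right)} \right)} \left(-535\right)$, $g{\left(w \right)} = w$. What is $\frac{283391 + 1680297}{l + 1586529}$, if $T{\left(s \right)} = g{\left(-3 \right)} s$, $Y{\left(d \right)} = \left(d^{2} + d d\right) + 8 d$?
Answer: $\frac{1963688}{1833699} \approx 1.0709$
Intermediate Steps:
$Y{\left(d \right)} = 2 d^{2} + 8 d$ ($Y{\left(d \right)} = \left(d^{2} + d^{2}\right) + 8 d = 2 d^{2} + 8 d$)
$T{\left(s \right)} = - 3 s$
$l = 247170$ ($l = - 3 \cdot 2 \cdot 7 \left(4 + 7\right) \left(-535\right) = - 3 \cdot 2 \cdot 7 \cdot 11 \left(-535\right) = \left(-3\right) 154 \left(-535\right) = \left(-462\right) \left(-535\right) = 247170$)
$\frac{283391 + 1680297}{l + 1586529} = \frac{283391 + 1680297}{247170 + 1586529} = \frac{1963688}{1833699}$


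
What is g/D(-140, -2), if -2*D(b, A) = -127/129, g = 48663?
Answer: 12555054/127 ≈ 98859.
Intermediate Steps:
D(b, A) = 127/258 (D(b, A) = -(-127)/(2*129) = -1/2*(-127/129) = 127/258)
g/D(-140, -2) = 48663/(127/258) = 48663*(258/127) = 12555054/127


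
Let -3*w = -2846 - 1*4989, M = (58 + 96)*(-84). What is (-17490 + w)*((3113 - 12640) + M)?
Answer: 1002636005/3 ≈ 3.3421e+8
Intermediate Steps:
M = -12936 (M = 154*(-84) = -12936)
w = 7835/3 (w = -(-2846 - 1*4989)/3 = -(-2846 - 4989)/3 = -⅓*(-7835) = 7835/3 ≈ 2611.7)
(-17490 + w)*((3113 - 12640) + M) = (-17490 + 7835/3)*((3113 - 12640) - 12936) = -44635*(-9527 - 12936)/3 = -44635/3*(-22463) = 1002636005/3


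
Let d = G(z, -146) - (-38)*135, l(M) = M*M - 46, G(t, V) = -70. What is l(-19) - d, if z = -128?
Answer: -4745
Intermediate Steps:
l(M) = -46 + M² (l(M) = M² - 46 = -46 + M²)
d = 5060 (d = -70 - (-38)*135 = -70 - 1*(-5130) = -70 + 5130 = 5060)
l(-19) - d = (-46 + (-19)²) - 1*5060 = (-46 + 361) - 5060 = 315 - 5060 = -4745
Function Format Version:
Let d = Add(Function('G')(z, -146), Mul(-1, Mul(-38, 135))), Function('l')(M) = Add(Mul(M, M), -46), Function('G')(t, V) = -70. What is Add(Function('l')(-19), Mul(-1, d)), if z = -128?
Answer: -4745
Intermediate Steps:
Function('l')(M) = Add(-46, Pow(M, 2)) (Function('l')(M) = Add(Pow(M, 2), -46) = Add(-46, Pow(M, 2)))
d = 5060 (d = Add(-70, Mul(-1, Mul(-38, 135))) = Add(-70, Mul(-1, -5130)) = Add(-70, 5130) = 5060)
Add(Function('l')(-19), Mul(-1, d)) = Add(Add(-46, Pow(-19, 2)), Mul(-1, 5060)) = Add(Add(-46, 361), -5060) = Add(315, -5060) = -4745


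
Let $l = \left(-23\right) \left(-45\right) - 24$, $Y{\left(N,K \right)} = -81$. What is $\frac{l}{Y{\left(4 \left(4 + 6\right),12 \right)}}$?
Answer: $- \frac{337}{27} \approx -12.481$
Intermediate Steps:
$l = 1011$ ($l = 1035 - 24 = 1011$)
$\frac{l}{Y{\left(4 \left(4 + 6\right),12 \right)}} = \frac{1011}{-81} = 1011 \left(- \frac{1}{81}\right) = - \frac{337}{27}$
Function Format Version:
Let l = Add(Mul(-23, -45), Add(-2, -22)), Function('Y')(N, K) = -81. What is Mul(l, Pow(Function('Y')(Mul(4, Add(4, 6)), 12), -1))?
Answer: Rational(-337, 27) ≈ -12.481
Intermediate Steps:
l = 1011 (l = Add(1035, -24) = 1011)
Mul(l, Pow(Function('Y')(Mul(4, Add(4, 6)), 12), -1)) = Mul(1011, Pow(-81, -1)) = Mul(1011, Rational(-1, 81)) = Rational(-337, 27)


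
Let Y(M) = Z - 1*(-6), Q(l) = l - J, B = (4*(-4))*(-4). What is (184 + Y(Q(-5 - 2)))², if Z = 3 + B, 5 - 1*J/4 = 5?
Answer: 66049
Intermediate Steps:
J = 0 (J = 20 - 4*5 = 20 - 20 = 0)
B = 64 (B = -16*(-4) = 64)
Q(l) = l (Q(l) = l - 1*0 = l + 0 = l)
Z = 67 (Z = 3 + 64 = 67)
Y(M) = 73 (Y(M) = 67 - 1*(-6) = 67 + 6 = 73)
(184 + Y(Q(-5 - 2)))² = (184 + 73)² = 257² = 66049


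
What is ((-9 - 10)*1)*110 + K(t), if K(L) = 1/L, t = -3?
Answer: -6271/3 ≈ -2090.3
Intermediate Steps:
((-9 - 10)*1)*110 + K(t) = ((-9 - 10)*1)*110 + 1/(-3) = -19*1*110 - ⅓ = -19*110 - ⅓ = -2090 - ⅓ = -6271/3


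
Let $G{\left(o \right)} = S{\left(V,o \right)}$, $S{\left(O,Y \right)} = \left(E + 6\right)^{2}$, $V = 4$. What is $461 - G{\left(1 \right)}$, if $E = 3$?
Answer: $380$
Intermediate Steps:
$S{\left(O,Y \right)} = 81$ ($S{\left(O,Y \right)} = \left(3 + 6\right)^{2} = 9^{2} = 81$)
$G{\left(o \right)} = 81$
$461 - G{\left(1 \right)} = 461 - 81 = 380$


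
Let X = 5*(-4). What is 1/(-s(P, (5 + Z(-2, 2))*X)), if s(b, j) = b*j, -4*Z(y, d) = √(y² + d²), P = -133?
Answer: -1/13034 - √2/130340 ≈ -8.7573e-5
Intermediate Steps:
Z(y, d) = -√(d² + y²)/4 (Z(y, d) = -√(y² + d²)/4 = -√(d² + y²)/4)
X = -20
1/(-s(P, (5 + Z(-2, 2))*X)) = 1/(-(-133)*(5 - √(2² + (-2)²)/4)*(-20)) = 1/(-(-133)*(5 - √(4 + 4)/4)*(-20)) = 1/(-(-133)*(5 - √2/2)*(-20)) = 1/(-(-133)*(-100 + 10*√2)) = 1/(-(13300 - 1330*√2)) = 1/(-13300 + 1330*√2)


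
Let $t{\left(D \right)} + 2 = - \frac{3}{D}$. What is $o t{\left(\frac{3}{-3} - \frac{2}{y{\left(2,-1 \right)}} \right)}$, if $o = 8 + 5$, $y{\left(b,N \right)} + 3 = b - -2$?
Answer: $-13$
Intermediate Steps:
$y{\left(b,N \right)} = -1 + b$ ($y{\left(b,N \right)} = -3 + \left(b - -2\right) = -3 + \left(b + 2\right) = -3 + \left(2 + b\right) = -1 + b$)
$t{\left(D \right)} = -2 - \frac{3}{D}$
$o = 13$
$o t{\left(\frac{3}{-3} - \frac{2}{y{\left(2,-1 \right)}} \right)} = 13 \left(-2 - \frac{3}{\frac{3}{-3} - \frac{2}{-1 + 2}}\right) = 13 \left(-2 - \frac{3}{3 \left(- \frac{1}{3}\right) - \frac{2}{1}}\right) = 13 \left(-2 - \frac{3}{-1 - 2}\right) = 13 \left(-2 - \frac{3}{-3}\right) = 13 \left(-2 - -1\right) = 13 \left(-2 + 1\right) = 13 \left(-1\right) = -13$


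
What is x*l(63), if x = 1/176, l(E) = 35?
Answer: 35/176 ≈ 0.19886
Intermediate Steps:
x = 1/176 ≈ 0.0056818
x*l(63) = (1/176)*35 = 35/176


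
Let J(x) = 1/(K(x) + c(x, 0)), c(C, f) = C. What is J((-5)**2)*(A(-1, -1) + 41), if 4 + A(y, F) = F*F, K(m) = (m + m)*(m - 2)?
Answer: 38/1175 ≈ 0.032340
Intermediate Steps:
K(m) = 2*m*(-2 + m) (K(m) = (2*m)*(-2 + m) = 2*m*(-2 + m))
J(x) = 1/(x + 2*x*(-2 + x)) (J(x) = 1/(2*x*(-2 + x) + x) = 1/(x + 2*x*(-2 + x)))
A(y, F) = -4 + F**2 (A(y, F) = -4 + F*F = -4 + F**2)
J((-5)**2)*(A(-1, -1) + 41) = (1/(((-5)**2)*(-3 + 2*(-5)**2)))*((-4 + (-1)**2) + 41) = (1/(25*(-3 + 2*25)))*((-4 + 1) + 41) = (1/(25*(-3 + 50)))*(-3 + 41) = ((1/25)/47)*38 = ((1/25)*(1/47))*38 = (1/1175)*38 = 38/1175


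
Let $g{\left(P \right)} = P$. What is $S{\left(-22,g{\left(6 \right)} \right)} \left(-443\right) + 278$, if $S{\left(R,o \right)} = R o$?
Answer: $58754$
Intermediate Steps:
$S{\left(-22,g{\left(6 \right)} \right)} \left(-443\right) + 278 = \left(-22\right) 6 \left(-443\right) + 278 = \left(-132\right) \left(-443\right) + 278 = 58476 + 278 = 58754$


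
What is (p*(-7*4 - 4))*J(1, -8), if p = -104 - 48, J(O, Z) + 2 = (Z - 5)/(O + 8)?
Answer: -150784/9 ≈ -16754.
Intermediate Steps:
J(O, Z) = -2 + (-5 + Z)/(8 + O) (J(O, Z) = -2 + (Z - 5)/(O + 8) = -2 + (-5 + Z)/(8 + O))
p = -152
(p*(-7*4 - 4))*J(1, -8) = (-152*(-7*4 - 4))*((-21 - 8 - 2*1)/(8 + 1)) = (-152*(-28 - 4))*((-21 - 8 - 2)/9) = (-152*(-32))*((1/9)*(-31)) = 4864*(-31/9) = -150784/9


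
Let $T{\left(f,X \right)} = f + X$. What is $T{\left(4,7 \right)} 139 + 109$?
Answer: $1638$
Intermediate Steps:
$T{\left(f,X \right)} = X + f$
$T{\left(4,7 \right)} 139 + 109 = \left(7 + 4\right) 139 + 109 = 11 \cdot 139 + 109 = 1529 + 109 = 1638$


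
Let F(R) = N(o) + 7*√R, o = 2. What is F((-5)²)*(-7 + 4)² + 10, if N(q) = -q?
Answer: 307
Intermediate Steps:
F(R) = -2 + 7*√R (F(R) = -1*2 + 7*√R = -2 + 7*√R)
F((-5)²)*(-7 + 4)² + 10 = (-2 + 7*√((-5)²))*(-7 + 4)² + 10 = (-2 + 7*√25)*(-3)² + 10 = (-2 + 7*5)*9 + 10 = (-2 + 35)*9 + 10 = 33*9 + 10 = 297 + 10 = 307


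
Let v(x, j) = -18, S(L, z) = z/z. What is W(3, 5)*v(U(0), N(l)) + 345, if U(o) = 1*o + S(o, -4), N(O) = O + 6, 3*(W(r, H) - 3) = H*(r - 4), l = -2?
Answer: 321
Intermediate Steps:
W(r, H) = 3 + H*(-4 + r)/3 (W(r, H) = 3 + (H*(r - 4))/3 = 3 + (H*(-4 + r))/3 = 3 + H*(-4 + r)/3)
S(L, z) = 1
N(O) = 6 + O
U(o) = 1 + o (U(o) = 1*o + 1 = o + 1 = 1 + o)
W(3, 5)*v(U(0), N(l)) + 345 = (3 - 4/3*5 + (1/3)*5*3)*(-18) + 345 = (3 - 20/3 + 5)*(-18) + 345 = (4/3)*(-18) + 345 = -24 + 345 = 321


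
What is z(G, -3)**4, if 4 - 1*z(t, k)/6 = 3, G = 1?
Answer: 1296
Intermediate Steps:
z(t, k) = 6 (z(t, k) = 24 - 6*3 = 24 - 18 = 6)
z(G, -3)**4 = 6**4 = 1296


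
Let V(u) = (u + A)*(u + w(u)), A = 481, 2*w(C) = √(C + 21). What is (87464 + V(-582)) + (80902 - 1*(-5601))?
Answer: 232749 - 101*I*√561/2 ≈ 2.3275e+5 - 1196.1*I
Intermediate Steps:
w(C) = √(21 + C)/2 (w(C) = √(C + 21)/2 = √(21 + C)/2)
V(u) = (481 + u)*(u + √(21 + u)/2) (V(u) = (u + 481)*(u + √(21 + u)/2) = (481 + u)*(u + √(21 + u)/2))
(87464 + V(-582)) + (80902 - 1*(-5601)) = (87464 + ((-582)² + 481*(-582) + 481*√(21 - 582)/2 + (½)*(-582)*√(21 - 582))) + (80902 - 1*(-5601)) = (87464 + (338724 - 279942 + 481*√(-561)/2 + (½)*(-582)*√(-561))) + (80902 + 5601) = (87464 + (338724 - 279942 + 481*(I*√561)/2 + (½)*(-582)*(I*√561))) + 86503 = (87464 + (338724 - 279942 + 481*I*√561/2 - 291*I*√561)) + 86503 = (87464 + (58782 - 101*I*√561/2)) + 86503 = (146246 - 101*I*√561/2) + 86503 = 232749 - 101*I*√561/2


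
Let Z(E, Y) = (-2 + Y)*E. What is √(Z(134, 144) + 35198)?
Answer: √54226 ≈ 232.86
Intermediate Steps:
Z(E, Y) = E*(-2 + Y)
√(Z(134, 144) + 35198) = √(134*(-2 + 144) + 35198) = √(134*142 + 35198) = √(19028 + 35198) = √54226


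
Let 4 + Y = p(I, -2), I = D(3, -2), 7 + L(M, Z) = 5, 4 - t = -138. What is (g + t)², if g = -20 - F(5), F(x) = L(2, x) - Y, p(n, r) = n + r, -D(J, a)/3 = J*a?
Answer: 18496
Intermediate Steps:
t = 142 (t = 4 - 1*(-138) = 4 + 138 = 142)
L(M, Z) = -2 (L(M, Z) = -7 + 5 = -2)
D(J, a) = -3*J*a
I = 18 (I = -3*3*(-2) = 18)
Y = 12 (Y = -4 + (18 - 2) = -4 + 16 = 12)
F(x) = -14 (F(x) = -2 - 1*12 = -2 - 12 = -14)
g = -6 (g = -20 - 1*(-14) = -20 + 14 = -6)
(g + t)² = (-6 + 142)² = 136² = 18496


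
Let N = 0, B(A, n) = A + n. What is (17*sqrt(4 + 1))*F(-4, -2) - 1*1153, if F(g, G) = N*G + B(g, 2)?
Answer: -1153 - 34*sqrt(5) ≈ -1229.0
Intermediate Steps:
F(g, G) = 2 + g (F(g, G) = 0*G + (g + 2) = 0 + (2 + g) = 2 + g)
(17*sqrt(4 + 1))*F(-4, -2) - 1*1153 = (17*sqrt(4 + 1))*(2 - 4) - 1*1153 = (17*sqrt(5))*(-2) - 1153 = -34*sqrt(5) - 1153 = -1153 - 34*sqrt(5)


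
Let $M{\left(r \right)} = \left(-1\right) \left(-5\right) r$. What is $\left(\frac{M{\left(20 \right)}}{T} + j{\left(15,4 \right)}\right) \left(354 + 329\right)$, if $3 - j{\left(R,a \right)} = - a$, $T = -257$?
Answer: $\frac{1160417}{257} \approx 4515.2$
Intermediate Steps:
$M{\left(r \right)} = 5 r$
$j{\left(R,a \right)} = 3 + a$ ($j{\left(R,a \right)} = 3 - - a = 3 + a$)
$\left(\frac{M{\left(20 \right)}}{T} + j{\left(15,4 \right)}\right) \left(354 + 329\right) = \left(\frac{5 \cdot 20}{-257} + \left(3 + 4\right)\right) \left(354 + 329\right) = \left(100 \left(- \frac{1}{257}\right) + 7\right) 683 = \left(- \frac{100}{257} + 7\right) 683 = \frac{1699}{257} \cdot 683 = \frac{1160417}{257}$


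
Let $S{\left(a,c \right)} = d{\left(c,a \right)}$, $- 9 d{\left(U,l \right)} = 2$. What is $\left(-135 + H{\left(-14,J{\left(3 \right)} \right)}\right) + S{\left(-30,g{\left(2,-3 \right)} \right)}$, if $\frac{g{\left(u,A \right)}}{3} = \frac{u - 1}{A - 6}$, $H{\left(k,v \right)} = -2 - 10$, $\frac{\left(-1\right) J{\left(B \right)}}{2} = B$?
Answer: $- \frac{1325}{9} \approx -147.22$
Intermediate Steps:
$J{\left(B \right)} = - 2 B$
$d{\left(U,l \right)} = - \frac{2}{9}$ ($d{\left(U,l \right)} = \left(- \frac{1}{9}\right) 2 = - \frac{2}{9}$)
$H{\left(k,v \right)} = -12$
$g{\left(u,A \right)} = \frac{3 \left(-1 + u\right)}{-6 + A}$ ($g{\left(u,A \right)} = 3 \frac{u - 1}{A - 6} = 3 \frac{-1 + u}{-6 + A} = \frac{3 \left(-1 + u\right)}{-6 + A}$)
$S{\left(a,c \right)} = - \frac{2}{9}$
$\left(-135 + H{\left(-14,J{\left(3 \right)} \right)}\right) + S{\left(-30,g{\left(2,-3 \right)} \right)} = \left(-135 - 12\right) - \frac{2}{9} = -147 - \frac{2}{9} = - \frac{1325}{9}$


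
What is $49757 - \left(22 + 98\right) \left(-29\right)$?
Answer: $53237$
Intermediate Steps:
$49757 - \left(22 + 98\right) \left(-29\right) = 49757 - 120 \left(-29\right) = 49757 - -3480 = 49757 + 3480 = 53237$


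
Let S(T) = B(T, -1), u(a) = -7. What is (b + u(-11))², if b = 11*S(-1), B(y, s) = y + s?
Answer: 841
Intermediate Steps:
B(y, s) = s + y
S(T) = -1 + T
b = -22 (b = 11*(-1 - 1) = 11*(-2) = -22)
(b + u(-11))² = (-22 - 7)² = (-29)² = 841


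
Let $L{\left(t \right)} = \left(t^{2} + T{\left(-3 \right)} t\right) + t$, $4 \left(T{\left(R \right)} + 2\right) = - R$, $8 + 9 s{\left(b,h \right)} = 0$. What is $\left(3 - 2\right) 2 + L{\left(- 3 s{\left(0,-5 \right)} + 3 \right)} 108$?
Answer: $3317$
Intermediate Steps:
$s{\left(b,h \right)} = - \frac{8}{9}$ ($s{\left(b,h \right)} = - \frac{8}{9} + \frac{1}{9} \cdot 0 = - \frac{8}{9} + 0 = - \frac{8}{9}$)
$T{\left(R \right)} = -2 - \frac{R}{4}$ ($T{\left(R \right)} = -2 + \frac{\left(-1\right) R}{4} = -2 - \frac{R}{4}$)
$L{\left(t \right)} = t^{2} - \frac{t}{4}$ ($L{\left(t \right)} = \left(t^{2} + \left(-2 - - \frac{3}{4}\right) t\right) + t = \left(t^{2} + \left(-2 + \frac{3}{4}\right) t\right) + t = \left(t^{2} - \frac{5 t}{4}\right) + t = t^{2} - \frac{t}{4}$)
$\left(3 - 2\right) 2 + L{\left(- 3 s{\left(0,-5 \right)} + 3 \right)} 108 = \left(3 - 2\right) 2 + \left(\left(-3\right) \left(- \frac{8}{9}\right) + 3\right) \left(- \frac{1}{4} + \left(\left(-3\right) \left(- \frac{8}{9}\right) + 3\right)\right) 108 = 1 \cdot 2 + \left(\frac{8}{3} + 3\right) \left(- \frac{1}{4} + \left(\frac{8}{3} + 3\right)\right) 108 = 2 + \frac{17 \left(- \frac{1}{4} + \frac{17}{3}\right)}{3} \cdot 108 = 2 + \frac{17}{3} \cdot \frac{65}{12} \cdot 108 = 2 + \frac{1105}{36} \cdot 108 = 2 + 3315 = 3317$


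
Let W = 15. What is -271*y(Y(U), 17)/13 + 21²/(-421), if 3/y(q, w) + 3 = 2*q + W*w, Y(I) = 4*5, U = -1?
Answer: -2016309/1598116 ≈ -1.2617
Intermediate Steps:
Y(I) = 20
y(q, w) = 3/(-3 + 2*q + 15*w) (y(q, w) = 3/(-3 + (2*q + 15*w)) = 3/(-3 + 2*q + 15*w))
-271*y(Y(U), 17)/13 + 21²/(-421) = -271*3/(13*(-3 + 2*20 + 15*17)) + 21²/(-421) = -271*3/(13*(-3 + 40 + 255)) + 441*(-1/421) = -271/(13/((3/292))) - 441/421 = -271/(13/((3*(1/292)))) - 441/421 = -271/(13/(3/292)) - 441/421 = -271/(13*(292/3)) - 441/421 = -271/3796/3 - 441/421 = -271*3/3796 - 441/421 = -813/3796 - 441/421 = -2016309/1598116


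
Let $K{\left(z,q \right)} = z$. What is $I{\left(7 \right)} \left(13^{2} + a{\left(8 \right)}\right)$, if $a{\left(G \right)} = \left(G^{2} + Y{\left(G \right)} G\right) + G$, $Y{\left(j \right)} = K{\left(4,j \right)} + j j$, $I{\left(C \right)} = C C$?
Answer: $38465$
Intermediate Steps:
$I{\left(C \right)} = C^{2}$
$Y{\left(j \right)} = 4 + j^{2}$ ($Y{\left(j \right)} = 4 + j j = 4 + j^{2}$)
$a{\left(G \right)} = G + G^{2} + G \left(4 + G^{2}\right)$ ($a{\left(G \right)} = \left(G^{2} + \left(4 + G^{2}\right) G\right) + G = \left(G^{2} + G \left(4 + G^{2}\right)\right) + G = G + G^{2} + G \left(4 + G^{2}\right)$)
$I{\left(7 \right)} \left(13^{2} + a{\left(8 \right)}\right) = 7^{2} \left(13^{2} + 8 \left(5 + 8 + 8^{2}\right)\right) = 49 \left(169 + 8 \left(5 + 8 + 64\right)\right) = 49 \left(169 + 8 \cdot 77\right) = 49 \left(169 + 616\right) = 49 \cdot 785 = 38465$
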